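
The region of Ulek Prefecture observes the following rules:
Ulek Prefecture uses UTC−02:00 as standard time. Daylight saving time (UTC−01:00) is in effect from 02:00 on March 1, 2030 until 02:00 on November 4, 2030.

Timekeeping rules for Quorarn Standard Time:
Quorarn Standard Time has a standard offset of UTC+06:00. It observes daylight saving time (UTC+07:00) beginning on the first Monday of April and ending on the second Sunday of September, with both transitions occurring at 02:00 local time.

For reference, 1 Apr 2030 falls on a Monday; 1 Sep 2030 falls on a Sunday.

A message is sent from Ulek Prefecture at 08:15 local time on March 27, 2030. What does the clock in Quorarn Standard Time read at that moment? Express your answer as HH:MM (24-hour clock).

March 27, 2030 lies within the daylight-saving period (1 March – 4 November), so Ulek Prefecture is on daylight time, UTC−01:00.
08:15 Ulek Prefecture + 1h = 09:15 UTC.
1 April 2030 is a Monday, so the first Monday is April 1.
1 September 2030 is a Sunday, so the first Sunday is September 1 and the second is September 8.
At the standard offset (UTC+06:00), 09:15 UTC + 6h = 15:15 Quorarn Standard Time standard time.
The standard-time date in Quorarn Standard Time, March 27, 2030, does not fall between 1 April and 8 September, so daylight saving is not in effect and Quorarn Standard Time is at UTC+06:00.
09:15 UTC + 6h = 15:15 Quorarn Standard Time.

15:15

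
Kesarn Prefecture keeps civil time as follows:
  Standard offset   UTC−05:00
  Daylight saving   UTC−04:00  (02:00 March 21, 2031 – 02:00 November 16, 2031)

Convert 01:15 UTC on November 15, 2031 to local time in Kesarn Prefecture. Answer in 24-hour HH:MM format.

21:15

At the standard offset (UTC−05:00), 01:15 UTC − 5h = 20:15 Kesarn Prefecture standard time (rolling into the previous day, 14 November 2031).
Daylight saving runs 21 March – 16 November; the standard-time date in Kesarn Prefecture, November 14, 2031, is inside that window, so Kesarn Prefecture is at UTC−04:00.
01:15 UTC − 4h = 21:15 local (rolling into the previous day, 14 November 2031).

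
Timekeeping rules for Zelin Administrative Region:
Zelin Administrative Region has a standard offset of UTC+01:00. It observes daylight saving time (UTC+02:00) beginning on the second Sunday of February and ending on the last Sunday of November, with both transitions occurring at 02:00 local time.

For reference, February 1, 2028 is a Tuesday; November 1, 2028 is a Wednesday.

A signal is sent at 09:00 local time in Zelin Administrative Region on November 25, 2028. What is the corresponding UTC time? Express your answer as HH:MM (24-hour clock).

07:00

1 February 2028 is a Tuesday, so the first Sunday is February 6 and the second is February 13.
1 November 2028 is a Wednesday, so Sundays fall on 5, 12, 19, 26; the last is November 26.
November 25, 2028 falls between 13 February and 26 November, so daylight saving is in effect and Zelin Administrative Region is at UTC+02:00.
09:00 local − 2h = 07:00 UTC.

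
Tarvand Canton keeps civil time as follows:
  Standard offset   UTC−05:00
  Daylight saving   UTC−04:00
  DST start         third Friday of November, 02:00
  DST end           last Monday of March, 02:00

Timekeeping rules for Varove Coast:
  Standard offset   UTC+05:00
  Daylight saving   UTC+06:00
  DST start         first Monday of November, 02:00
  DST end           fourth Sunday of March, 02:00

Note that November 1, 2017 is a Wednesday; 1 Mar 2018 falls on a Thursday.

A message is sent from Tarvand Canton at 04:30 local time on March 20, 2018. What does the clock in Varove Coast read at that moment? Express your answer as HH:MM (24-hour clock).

14:30

1 November 2017 is a Wednesday, so the first Friday is November 3 and the third is November 17.
1 March 2018 is a Thursday, so Mondays fall on 5, 12, 19, 26; the last is March 26.
March 20, 2018 falls between 17 November 2017 and 26 March 2018, so daylight saving is in effect and Tarvand Canton is at UTC−04:00.
04:30 Tarvand Canton + 4h = 08:30 UTC.
1 November 2017 is a Wednesday, so the first Monday is November 6.
1 March 2018 is a Thursday, so the first Sunday is March 4 and the fourth is March 25.
At the standard offset (UTC+05:00), 08:30 UTC + 5h = 13:30 Varove Coast standard time.
The standard-time date in Varove Coast, March 20, 2018, falls between 6 November 2017 and 25 March 2018, so daylight saving is in effect and Varove Coast is at UTC+06:00.
08:30 UTC + 6h = 14:30 Varove Coast.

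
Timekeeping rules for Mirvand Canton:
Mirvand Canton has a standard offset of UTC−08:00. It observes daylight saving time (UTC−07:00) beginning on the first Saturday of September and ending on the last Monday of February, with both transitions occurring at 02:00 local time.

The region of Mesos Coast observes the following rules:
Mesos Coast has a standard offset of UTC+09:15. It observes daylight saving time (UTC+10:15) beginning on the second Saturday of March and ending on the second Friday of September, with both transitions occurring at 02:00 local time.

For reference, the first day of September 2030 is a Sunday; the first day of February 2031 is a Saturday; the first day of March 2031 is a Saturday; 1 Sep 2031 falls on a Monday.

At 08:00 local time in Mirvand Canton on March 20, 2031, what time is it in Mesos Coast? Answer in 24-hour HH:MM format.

02:15

1 September 2030 is a Sunday, so the first Saturday is September 7.
1 February 2031 is a Saturday, so Mondays fall on 3, 10, 17, 24; the last is February 24.
March 20, 2031 is outside the daylight-saving period (7 September 2030 – 24 February 2031), so Mirvand Canton is on standard time, UTC−08:00.
08:00 Mirvand Canton + 8h = 16:00 UTC.
1 March 2031 is a Saturday, so the first Saturday is March 1 and the second is March 8.
1 September 2031 is a Monday, so the first Friday is September 5 and the second is September 12.
At the standard offset (UTC+09:15), 16:00 UTC + 9h15m = 01:15 Mesos Coast standard time (rolling into the next day, 21 March 2031).
Daylight saving runs 8 March – 12 September; the standard-time date in Mesos Coast, March 21, 2031, is inside that window, so Mesos Coast is at UTC+10:15.
16:00 UTC + 10h15m = 02:15 Mesos Coast (rolling into the next day, 21 March 2031).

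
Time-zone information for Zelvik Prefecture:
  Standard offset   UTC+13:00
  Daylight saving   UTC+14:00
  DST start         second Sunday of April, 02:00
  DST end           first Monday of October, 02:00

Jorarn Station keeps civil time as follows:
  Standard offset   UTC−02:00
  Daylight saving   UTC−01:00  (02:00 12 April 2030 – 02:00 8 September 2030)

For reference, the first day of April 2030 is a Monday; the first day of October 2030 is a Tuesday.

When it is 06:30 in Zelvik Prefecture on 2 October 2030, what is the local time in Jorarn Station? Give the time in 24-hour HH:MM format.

14:30

1 April 2030 is a Monday, so the first Sunday is April 7 and the second is April 14.
1 October 2030 is a Tuesday, so the first Monday is October 7.
Daylight saving runs 14 April – 7 October; 2 October 2030 is inside that window, so Zelvik Prefecture is at UTC+14:00.
06:30 Zelvik Prefecture − 14h = 16:30 UTC (rolling into the previous day, 1 October 2030).
At the standard offset (UTC−02:00), 16:30 UTC − 2h = 14:30 Jorarn Station standard time.
The standard-time date in Jorarn Station, 1 October 2030, does not fall between 12 April and 8 September, so daylight saving is not in effect and Jorarn Station is at UTC−02:00.
16:30 UTC − 2h = 14:30 Jorarn Station.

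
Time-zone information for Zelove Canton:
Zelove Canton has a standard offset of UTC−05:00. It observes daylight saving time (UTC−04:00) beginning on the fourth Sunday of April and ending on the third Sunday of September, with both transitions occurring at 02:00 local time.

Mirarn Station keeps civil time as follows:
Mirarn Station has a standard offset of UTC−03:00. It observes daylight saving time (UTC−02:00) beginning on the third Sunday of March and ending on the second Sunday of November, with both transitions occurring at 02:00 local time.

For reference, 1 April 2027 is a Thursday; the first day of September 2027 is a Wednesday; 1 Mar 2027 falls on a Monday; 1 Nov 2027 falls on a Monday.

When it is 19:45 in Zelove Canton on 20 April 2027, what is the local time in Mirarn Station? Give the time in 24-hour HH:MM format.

1 April 2027 is a Thursday, so the first Sunday is April 4 and the fourth is April 25.
1 September 2027 is a Wednesday, so the first Sunday is September 5 and the third is September 19.
Daylight saving runs 25 April – 19 September; 20 April 2027 is outside that window, so Zelove Canton is on standard time at UTC−05:00.
19:45 Zelove Canton + 5h = 00:45 UTC (rolling into the next day, 21 April 2027).
1 March 2027 is a Monday, so the first Sunday is March 7 and the third is March 21.
1 November 2027 is a Monday, so the first Sunday is November 7 and the second is November 14.
At the standard offset (UTC−03:00), 00:45 UTC − 3h = 21:45 Mirarn Station standard time (rolling into the previous day, 20 April 2027).
The standard-time date in Mirarn Station, 20 April 2027, falls between 21 March and 14 November, so daylight saving is in effect and Mirarn Station is at UTC−02:00.
00:45 UTC − 2h = 22:45 Mirarn Station (rolling into the previous day, 20 April 2027).

22:45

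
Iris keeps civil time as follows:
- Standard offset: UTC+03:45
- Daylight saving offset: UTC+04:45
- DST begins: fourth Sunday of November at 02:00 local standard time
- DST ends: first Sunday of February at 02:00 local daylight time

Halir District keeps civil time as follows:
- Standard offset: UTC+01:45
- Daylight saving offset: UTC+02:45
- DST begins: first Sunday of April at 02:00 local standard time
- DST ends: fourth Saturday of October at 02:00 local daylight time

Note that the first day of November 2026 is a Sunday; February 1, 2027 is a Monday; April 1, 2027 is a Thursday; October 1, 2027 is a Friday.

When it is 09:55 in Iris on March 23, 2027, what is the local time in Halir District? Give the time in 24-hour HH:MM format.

1 November 2026 is a Sunday, so the first Sunday is November 1 and the fourth is November 22.
1 February 2027 is a Monday, so the first Sunday is February 7.
Daylight saving runs 22 November 2026 – 7 February 2027; March 23, 2027 is outside that window, so Iris is on standard time at UTC+03:45.
09:55 Iris − 3h45m = 06:10 UTC.
1 April 2027 is a Thursday, so the first Sunday is April 4.
1 October 2027 is a Friday, so the first Saturday is October 2 and the fourth is October 23.
At the standard offset (UTC+01:45), 06:10 UTC + 1h45m = 07:55 Halir District standard time.
The standard-time date in Halir District, March 23, 2027, is outside the daylight-saving period (4 April – 23 October), so Halir District is on standard time, UTC+01:45.
06:10 UTC + 1h45m = 07:55 Halir District.

07:55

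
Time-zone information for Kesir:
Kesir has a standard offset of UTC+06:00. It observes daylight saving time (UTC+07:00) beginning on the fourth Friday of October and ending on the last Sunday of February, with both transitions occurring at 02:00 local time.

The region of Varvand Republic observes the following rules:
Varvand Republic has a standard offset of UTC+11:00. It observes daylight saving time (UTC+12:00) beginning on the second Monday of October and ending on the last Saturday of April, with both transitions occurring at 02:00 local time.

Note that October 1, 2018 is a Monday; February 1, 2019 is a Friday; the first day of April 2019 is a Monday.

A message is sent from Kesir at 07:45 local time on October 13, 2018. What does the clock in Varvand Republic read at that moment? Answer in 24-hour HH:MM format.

13:45

1 October 2018 is a Monday, so the first Friday is October 5 and the fourth is October 26.
1 February 2019 is a Friday, so Sundays fall on 3, 10, 17, 24; the last is February 24.
October 13, 2018 is outside the daylight-saving period (26 October 2018 – 24 February 2019), so Kesir is on standard time, UTC+06:00.
07:45 Kesir − 6h = 01:45 UTC.
1 October 2018 is a Monday, so the first Monday is October 1 and the second is October 8.
1 April 2019 is a Monday, so Saturdays fall on 6, 13, 20, 27; the last is April 27.
At the standard offset (UTC+11:00), 01:45 UTC + 11h = 12:45 Varvand Republic standard time.
Daylight saving runs 8 October 2018 – 27 April 2019; the standard-time date in Varvand Republic, October 13, 2018, is inside that window, so Varvand Republic is at UTC+12:00.
01:45 UTC + 12h = 13:45 Varvand Republic.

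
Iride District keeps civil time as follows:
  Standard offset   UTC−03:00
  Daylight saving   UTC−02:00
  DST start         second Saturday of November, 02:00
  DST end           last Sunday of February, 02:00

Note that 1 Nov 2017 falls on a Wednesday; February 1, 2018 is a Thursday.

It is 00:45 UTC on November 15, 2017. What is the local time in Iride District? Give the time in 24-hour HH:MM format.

1 November 2017 is a Wednesday, so the first Saturday is November 4 and the second is November 11.
1 February 2018 is a Thursday, so Sundays fall on 4, 11, 18, 25; the last is February 25.
At the standard offset (UTC−03:00), 00:45 UTC − 3h = 21:45 Iride District standard time (rolling into the previous day, 14 November 2017).
Daylight saving runs 11 November 2017 – 25 February 2018; the standard-time date in Iride District, November 14, 2017, is inside that window, so Iride District is at UTC−02:00.
00:45 UTC − 2h = 22:45 local (rolling into the previous day, 14 November 2017).

22:45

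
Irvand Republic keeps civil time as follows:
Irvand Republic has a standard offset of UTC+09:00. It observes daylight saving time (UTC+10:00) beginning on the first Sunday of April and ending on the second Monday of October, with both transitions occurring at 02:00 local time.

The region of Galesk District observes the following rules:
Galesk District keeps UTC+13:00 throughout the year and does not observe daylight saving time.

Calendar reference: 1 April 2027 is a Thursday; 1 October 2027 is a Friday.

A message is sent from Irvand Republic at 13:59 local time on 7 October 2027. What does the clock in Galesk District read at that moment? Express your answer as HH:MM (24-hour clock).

1 April 2027 is a Thursday, so the first Sunday is April 4.
1 October 2027 is a Friday, so the first Monday is October 4 and the second is October 11.
7 October 2027 falls between 4 April and 11 October, so daylight saving is in effect and Irvand Republic is at UTC+10:00.
13:59 Irvand Republic − 10h = 03:59 UTC.
Galesk District has no daylight saving, so its offset is UTC+13:00 year-round.
03:59 UTC + 13h = 16:59 Galesk District.

16:59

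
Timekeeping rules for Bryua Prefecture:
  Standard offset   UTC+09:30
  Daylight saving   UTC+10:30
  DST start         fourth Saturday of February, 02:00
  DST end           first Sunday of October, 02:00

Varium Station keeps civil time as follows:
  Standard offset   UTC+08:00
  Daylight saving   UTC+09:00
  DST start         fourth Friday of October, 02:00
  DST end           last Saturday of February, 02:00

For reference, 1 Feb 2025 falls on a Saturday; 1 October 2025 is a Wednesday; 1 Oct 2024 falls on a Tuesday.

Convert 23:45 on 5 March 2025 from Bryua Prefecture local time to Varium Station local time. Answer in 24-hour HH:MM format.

21:15

1 February 2025 is a Saturday, so the first Saturday is February 1 and the fourth is February 22.
1 October 2025 is a Wednesday, so the first Sunday is October 5.
5 March 2025 falls between 22 February and 5 October, so daylight saving is in effect and Bryua Prefecture is at UTC+10:30.
23:45 Bryua Prefecture − 10h30m = 13:15 UTC.
1 October 2024 is a Tuesday, so the first Friday is October 4 and the fourth is October 25.
1 February 2025 is a Saturday, so Saturdays fall on 1, 8, 15, 22; the last is February 22.
At the standard offset (UTC+08:00), 13:15 UTC + 8h = 21:15 Varium Station standard time.
The standard-time date in Varium Station, 5 March 2025, is outside the daylight-saving period (25 October 2024 – 22 February 2025), so Varium Station is on standard time, UTC+08:00.
13:15 UTC + 8h = 21:15 Varium Station.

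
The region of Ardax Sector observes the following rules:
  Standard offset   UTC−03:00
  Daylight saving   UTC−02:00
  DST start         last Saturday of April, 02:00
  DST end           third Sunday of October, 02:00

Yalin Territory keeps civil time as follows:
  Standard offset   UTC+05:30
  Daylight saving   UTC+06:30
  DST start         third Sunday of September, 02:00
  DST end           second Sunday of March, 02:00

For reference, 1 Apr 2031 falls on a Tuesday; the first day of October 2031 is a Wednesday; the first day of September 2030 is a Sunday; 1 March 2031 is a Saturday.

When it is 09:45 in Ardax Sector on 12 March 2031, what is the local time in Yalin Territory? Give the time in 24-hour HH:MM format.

1 April 2031 is a Tuesday, so Saturdays fall on 5, 12, 19, 26; the last is April 26.
1 October 2031 is a Wednesday, so the first Sunday is October 5 and the third is October 19.
Daylight saving runs 26 April – 19 October; 12 March 2031 is outside that window, so Ardax Sector is on standard time at UTC−03:00.
09:45 Ardax Sector + 3h = 12:45 UTC.
1 September 2030 is a Sunday, so the first Sunday is September 1 and the third is September 15.
1 March 2031 is a Saturday, so the first Sunday is March 2 and the second is March 9.
At the standard offset (UTC+05:30), 12:45 UTC + 5h30m = 18:15 Yalin Territory standard time.
The standard-time date in Yalin Territory, 12 March 2031, is outside the daylight-saving period (15 September 2030 – 9 March 2031), so Yalin Territory is on standard time, UTC+05:30.
12:45 UTC + 5h30m = 18:15 Yalin Territory.

18:15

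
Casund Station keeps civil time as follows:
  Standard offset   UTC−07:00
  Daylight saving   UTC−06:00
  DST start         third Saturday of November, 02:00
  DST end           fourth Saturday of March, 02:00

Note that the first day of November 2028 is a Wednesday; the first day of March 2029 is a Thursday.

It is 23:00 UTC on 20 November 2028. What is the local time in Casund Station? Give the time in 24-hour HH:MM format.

17:00

1 November 2028 is a Wednesday, so the first Saturday is November 4 and the third is November 18.
1 March 2029 is a Thursday, so the first Saturday is March 3 and the fourth is March 24.
At the standard offset (UTC−07:00), 23:00 UTC − 7h = 16:00 Casund Station standard time.
The standard-time date in Casund Station, 20 November 2028, lies within the daylight-saving period (18 November 2028 – 24 March 2029), so Casund Station is on daylight time, UTC−06:00.
23:00 UTC − 6h = 17:00 local.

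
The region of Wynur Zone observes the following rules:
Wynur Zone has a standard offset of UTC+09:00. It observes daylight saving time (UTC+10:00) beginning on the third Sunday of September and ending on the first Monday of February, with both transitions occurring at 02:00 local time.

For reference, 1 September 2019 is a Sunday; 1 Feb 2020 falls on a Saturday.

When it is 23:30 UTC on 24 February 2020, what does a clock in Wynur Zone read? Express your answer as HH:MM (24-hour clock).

08:30

1 September 2019 is a Sunday, so the first Sunday is September 1 and the third is September 15.
1 February 2020 is a Saturday, so the first Monday is February 3.
At the standard offset (UTC+09:00), 23:30 UTC + 9h = 08:30 Wynur Zone standard time (rolling into the next day, 25 February 2020).
The standard-time date in Wynur Zone, 25 February 2020, is outside the daylight-saving period (15 September 2019 – 3 February 2020), so Wynur Zone is on standard time, UTC+09:00.
23:30 UTC + 9h = 08:30 local (rolling into the next day, 25 February 2020).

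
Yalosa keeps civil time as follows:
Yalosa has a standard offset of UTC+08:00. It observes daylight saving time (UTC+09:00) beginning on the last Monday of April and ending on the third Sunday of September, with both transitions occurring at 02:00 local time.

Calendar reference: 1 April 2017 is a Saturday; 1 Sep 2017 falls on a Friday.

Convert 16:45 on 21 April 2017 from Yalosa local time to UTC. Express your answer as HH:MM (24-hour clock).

08:45

1 April 2017 is a Saturday, so Mondays fall on 3, 10, 17, 24; the last is April 24.
1 September 2017 is a Friday, so the first Sunday is September 3 and the third is September 17.
21 April 2017 does not fall between 24 April and 17 September, so daylight saving is not in effect and Yalosa is at UTC+08:00.
16:45 local − 8h = 08:45 UTC.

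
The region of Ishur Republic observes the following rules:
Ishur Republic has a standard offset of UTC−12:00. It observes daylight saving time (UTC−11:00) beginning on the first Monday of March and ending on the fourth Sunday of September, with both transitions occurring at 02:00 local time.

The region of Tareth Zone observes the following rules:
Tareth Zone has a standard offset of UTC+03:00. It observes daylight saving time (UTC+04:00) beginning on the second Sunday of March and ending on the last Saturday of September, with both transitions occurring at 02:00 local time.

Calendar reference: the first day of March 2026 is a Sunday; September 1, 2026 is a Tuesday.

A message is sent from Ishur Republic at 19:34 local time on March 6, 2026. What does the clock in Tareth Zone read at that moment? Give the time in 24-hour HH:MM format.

09:34

1 March 2026 is a Sunday, so the first Monday is March 2.
1 September 2026 is a Tuesday, so the first Sunday is September 6 and the fourth is September 27.
March 6, 2026 falls between 2 March and 27 September, so daylight saving is in effect and Ishur Republic is at UTC−11:00.
19:34 Ishur Republic + 11h = 06:34 UTC (rolling into the next day, 7 March 2026).
1 March 2026 is a Sunday, so the first Sunday is March 1 and the second is March 8.
1 September 2026 is a Tuesday, so Saturdays fall on 5, 12, 19, 26; the last is September 26.
At the standard offset (UTC+03:00), 06:34 UTC + 3h = 09:34 Tareth Zone standard time.
The standard-time date in Tareth Zone, March 7, 2026, is outside the daylight-saving period (8 March – 26 September), so Tareth Zone is on standard time, UTC+03:00.
06:34 UTC + 3h = 09:34 Tareth Zone.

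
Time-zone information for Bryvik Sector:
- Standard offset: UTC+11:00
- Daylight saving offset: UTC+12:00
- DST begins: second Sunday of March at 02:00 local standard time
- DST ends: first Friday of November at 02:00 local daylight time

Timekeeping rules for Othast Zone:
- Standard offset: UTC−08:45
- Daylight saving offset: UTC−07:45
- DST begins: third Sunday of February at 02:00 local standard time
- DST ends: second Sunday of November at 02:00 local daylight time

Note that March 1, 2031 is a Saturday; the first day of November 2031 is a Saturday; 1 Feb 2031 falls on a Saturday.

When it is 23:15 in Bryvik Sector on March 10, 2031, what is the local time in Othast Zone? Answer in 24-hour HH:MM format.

1 March 2031 is a Saturday, so the first Sunday is March 2 and the second is March 9.
1 November 2031 is a Saturday, so the first Friday is November 7.
Daylight saving runs 9 March – 7 November; March 10, 2031 is inside that window, so Bryvik Sector is at UTC+12:00.
23:15 Bryvik Sector − 12h = 11:15 UTC.
1 February 2031 is a Saturday, so the first Sunday is February 2 and the third is February 16.
1 November 2031 is a Saturday, so the first Sunday is November 2 and the second is November 9.
At the standard offset (UTC−08:45), 11:15 UTC − 8h45m = 02:30 Othast Zone standard time.
The standard-time date in Othast Zone, March 10, 2031, lies within the daylight-saving period (16 February – 9 November), so Othast Zone is on daylight time, UTC−07:45.
11:15 UTC − 7h45m = 03:30 Othast Zone.

03:30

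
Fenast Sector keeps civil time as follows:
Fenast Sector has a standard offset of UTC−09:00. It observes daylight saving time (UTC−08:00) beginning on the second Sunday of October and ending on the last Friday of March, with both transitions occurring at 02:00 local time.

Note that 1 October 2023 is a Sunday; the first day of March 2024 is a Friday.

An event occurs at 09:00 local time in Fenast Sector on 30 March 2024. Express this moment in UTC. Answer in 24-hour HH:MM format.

1 October 2023 is a Sunday, so the first Sunday is October 1 and the second is October 8.
1 March 2024 is a Friday, so Fridays fall on 1, 8, 15, 22, 29; the last is March 29.
Daylight saving runs 8 October 2023 – 29 March 2024; 30 March 2024 is outside that window, so Fenast Sector is on standard time at UTC−09:00.
09:00 local + 9h = 18:00 UTC.

18:00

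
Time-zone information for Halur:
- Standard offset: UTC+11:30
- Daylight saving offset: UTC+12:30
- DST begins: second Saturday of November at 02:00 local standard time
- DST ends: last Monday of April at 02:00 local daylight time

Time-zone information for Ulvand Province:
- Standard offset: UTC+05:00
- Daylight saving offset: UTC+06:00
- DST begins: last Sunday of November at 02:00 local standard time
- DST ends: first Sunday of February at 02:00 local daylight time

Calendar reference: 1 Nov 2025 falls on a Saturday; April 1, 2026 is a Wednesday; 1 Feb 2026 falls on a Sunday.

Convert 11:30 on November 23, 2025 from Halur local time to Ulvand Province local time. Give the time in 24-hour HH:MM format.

04:00

1 November 2025 is a Saturday, so the first Saturday is November 1 and the second is November 8.
1 April 2026 is a Wednesday, so Mondays fall on 6, 13, 20, 27; the last is April 27.
November 23, 2025 lies within the daylight-saving period (8 November 2025 – 27 April 2026), so Halur is on daylight time, UTC+12:30.
11:30 Halur − 12h30m = 23:00 UTC (rolling into the previous day, 22 November 2025).
1 November 2025 is a Saturday, so Sundays fall on 2, 9, 16, 23, 30; the last is November 30.
1 February 2026 is a Sunday, so the first Sunday is February 1.
At the standard offset (UTC+05:00), 23:00 UTC + 5h = 04:00 Ulvand Province standard time (rolling into the next day, 23 November 2025).
The standard-time date in Ulvand Province, November 23, 2025, is outside the daylight-saving period (30 November 2025 – 1 February 2026), so Ulvand Province is on standard time, UTC+05:00.
23:00 UTC + 5h = 04:00 Ulvand Province (rolling into the next day, 23 November 2025).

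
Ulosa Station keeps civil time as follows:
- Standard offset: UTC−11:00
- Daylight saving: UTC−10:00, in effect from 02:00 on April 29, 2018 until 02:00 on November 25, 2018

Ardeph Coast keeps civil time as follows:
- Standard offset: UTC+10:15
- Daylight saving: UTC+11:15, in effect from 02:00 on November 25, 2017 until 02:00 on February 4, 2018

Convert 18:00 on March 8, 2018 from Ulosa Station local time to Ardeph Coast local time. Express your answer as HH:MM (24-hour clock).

Daylight saving runs 29 April – 25 November; March 8, 2018 is outside that window, so Ulosa Station is on standard time at UTC−11:00.
18:00 Ulosa Station + 11h = 05:00 UTC (rolling into the next day, 9 March 2018).
At the standard offset (UTC+10:15), 05:00 UTC + 10h15m = 15:15 Ardeph Coast standard time.
The standard-time date in Ardeph Coast, March 9, 2018, is outside the daylight-saving period (25 November 2017 – 4 February 2018), so Ardeph Coast is on standard time, UTC+10:15.
05:00 UTC + 10h15m = 15:15 Ardeph Coast.

15:15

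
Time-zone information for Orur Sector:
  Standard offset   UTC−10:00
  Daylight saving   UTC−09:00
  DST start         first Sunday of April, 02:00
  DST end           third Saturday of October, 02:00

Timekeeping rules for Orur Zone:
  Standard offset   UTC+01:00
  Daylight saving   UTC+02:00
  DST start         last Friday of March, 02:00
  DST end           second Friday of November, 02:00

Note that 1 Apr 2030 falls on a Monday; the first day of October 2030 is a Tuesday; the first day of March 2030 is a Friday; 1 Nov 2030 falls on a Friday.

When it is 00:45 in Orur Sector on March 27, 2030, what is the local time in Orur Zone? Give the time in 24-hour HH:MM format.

1 April 2030 is a Monday, so the first Sunday is April 7.
1 October 2030 is a Tuesday, so the first Saturday is October 5 and the third is October 19.
March 27, 2030 is outside the daylight-saving period (7 April – 19 October), so Orur Sector is on standard time, UTC−10:00.
00:45 Orur Sector + 10h = 10:45 UTC.
1 March 2030 is a Friday, so Fridays fall on 1, 8, 15, 22, 29; the last is March 29.
1 November 2030 is a Friday, so the first Friday is November 1 and the second is November 8.
At the standard offset (UTC+01:00), 10:45 UTC + 1h = 11:45 Orur Zone standard time.
The standard-time date in Orur Zone, March 27, 2030, is outside the daylight-saving period (29 March – 8 November), so Orur Zone is on standard time, UTC+01:00.
10:45 UTC + 1h = 11:45 Orur Zone.

11:45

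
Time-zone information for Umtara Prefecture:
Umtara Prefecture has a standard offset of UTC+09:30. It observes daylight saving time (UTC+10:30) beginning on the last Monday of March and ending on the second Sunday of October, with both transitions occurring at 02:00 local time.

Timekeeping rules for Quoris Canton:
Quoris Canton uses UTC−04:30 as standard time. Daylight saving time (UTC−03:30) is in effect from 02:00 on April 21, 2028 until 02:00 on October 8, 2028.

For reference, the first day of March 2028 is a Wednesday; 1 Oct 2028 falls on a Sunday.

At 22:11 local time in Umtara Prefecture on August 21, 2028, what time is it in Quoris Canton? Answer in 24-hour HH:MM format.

08:11

1 March 2028 is a Wednesday, so Mondays fall on 6, 13, 20, 27; the last is March 27.
1 October 2028 is a Sunday, so the first Sunday is October 1 and the second is October 8.
Daylight saving runs 27 March – 8 October; August 21, 2028 is inside that window, so Umtara Prefecture is at UTC+10:30.
22:11 Umtara Prefecture − 10h30m = 11:41 UTC.
At the standard offset (UTC−04:30), 11:41 UTC − 4h30m = 07:11 Quoris Canton standard time.
Daylight saving runs 21 April – 8 October; the standard-time date in Quoris Canton, August 21, 2028, is inside that window, so Quoris Canton is at UTC−03:30.
11:41 UTC − 3h30m = 08:11 Quoris Canton.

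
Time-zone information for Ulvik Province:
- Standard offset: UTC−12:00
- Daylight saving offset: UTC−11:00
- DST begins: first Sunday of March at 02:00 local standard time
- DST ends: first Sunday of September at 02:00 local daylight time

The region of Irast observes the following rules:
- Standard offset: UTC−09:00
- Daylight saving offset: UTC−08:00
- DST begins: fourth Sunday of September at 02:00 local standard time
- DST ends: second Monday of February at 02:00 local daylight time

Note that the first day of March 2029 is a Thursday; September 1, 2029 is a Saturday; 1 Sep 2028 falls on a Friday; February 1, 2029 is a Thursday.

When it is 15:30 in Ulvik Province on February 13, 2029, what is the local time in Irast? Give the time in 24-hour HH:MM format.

1 March 2029 is a Thursday, so the first Sunday is March 4.
1 September 2029 is a Saturday, so the first Sunday is September 2.
Daylight saving runs 4 March – 2 September; February 13, 2029 is outside that window, so Ulvik Province is on standard time at UTC−12:00.
15:30 Ulvik Province + 12h = 03:30 UTC (rolling into the next day, 14 February 2029).
1 September 2028 is a Friday, so the first Sunday is September 3 and the fourth is September 24.
1 February 2029 is a Thursday, so the first Monday is February 5 and the second is February 12.
At the standard offset (UTC−09:00), 03:30 UTC − 9h = 18:30 Irast standard time (rolling into the previous day, 13 February 2029).
The standard-time date in Irast, February 13, 2029, is outside the daylight-saving period (24 September 2028 – 12 February 2029), so Irast is on standard time, UTC−09:00.
03:30 UTC − 9h = 18:30 Irast (rolling into the previous day, 13 February 2029).

18:30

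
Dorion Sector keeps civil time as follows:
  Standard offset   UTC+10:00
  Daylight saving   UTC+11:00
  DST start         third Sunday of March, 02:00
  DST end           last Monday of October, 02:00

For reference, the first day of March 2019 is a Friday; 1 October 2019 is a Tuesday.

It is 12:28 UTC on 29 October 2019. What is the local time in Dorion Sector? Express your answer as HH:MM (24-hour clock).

1 March 2019 is a Friday, so the first Sunday is March 3 and the third is March 17.
1 October 2019 is a Tuesday, so Mondays fall on 7, 14, 21, 28; the last is October 28.
At the standard offset (UTC+10:00), 12:28 UTC + 10h = 22:28 Dorion Sector standard time.
The standard-time date in Dorion Sector, 29 October 2019, is outside the daylight-saving period (17 March – 28 October), so Dorion Sector is on standard time, UTC+10:00.
12:28 UTC + 10h = 22:28 local.

22:28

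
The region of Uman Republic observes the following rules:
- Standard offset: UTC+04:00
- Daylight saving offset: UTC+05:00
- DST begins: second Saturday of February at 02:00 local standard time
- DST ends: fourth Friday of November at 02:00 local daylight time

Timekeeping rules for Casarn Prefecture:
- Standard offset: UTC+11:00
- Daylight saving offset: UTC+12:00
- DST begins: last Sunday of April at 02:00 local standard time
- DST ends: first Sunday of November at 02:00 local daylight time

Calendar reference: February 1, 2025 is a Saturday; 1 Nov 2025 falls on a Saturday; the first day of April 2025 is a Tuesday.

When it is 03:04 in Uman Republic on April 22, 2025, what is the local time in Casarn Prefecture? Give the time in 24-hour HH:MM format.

1 February 2025 is a Saturday, so the first Saturday is February 1 and the second is February 8.
1 November 2025 is a Saturday, so the first Friday is November 7 and the fourth is November 28.
April 22, 2025 lies within the daylight-saving period (8 February – 28 November), so Uman Republic is on daylight time, UTC+05:00.
03:04 Uman Republic − 5h = 22:04 UTC (rolling into the previous day, 21 April 2025).
1 April 2025 is a Tuesday, so Sundays fall on 6, 13, 20, 27; the last is April 27.
1 November 2025 is a Saturday, so the first Sunday is November 2.
At the standard offset (UTC+11:00), 22:04 UTC + 11h = 09:04 Casarn Prefecture standard time (rolling into the next day, 22 April 2025).
The standard-time date in Casarn Prefecture, April 22, 2025, does not fall between 27 April and 2 November, so daylight saving is not in effect and Casarn Prefecture is at UTC+11:00.
22:04 UTC + 11h = 09:04 Casarn Prefecture (rolling into the next day, 22 April 2025).

09:04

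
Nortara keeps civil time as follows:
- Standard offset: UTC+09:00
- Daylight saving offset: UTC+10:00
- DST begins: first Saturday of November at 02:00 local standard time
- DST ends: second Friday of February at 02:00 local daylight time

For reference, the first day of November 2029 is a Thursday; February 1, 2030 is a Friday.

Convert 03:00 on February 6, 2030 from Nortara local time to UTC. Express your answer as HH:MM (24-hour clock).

1 November 2029 is a Thursday, so the first Saturday is November 3.
1 February 2030 is a Friday, so the first Friday is February 1 and the second is February 8.
Daylight saving runs 3 November 2029 – 8 February 2030; February 6, 2030 is inside that window, so Nortara is at UTC+10:00.
03:00 local − 10h = 17:00 UTC (rolling into the previous day, 5 February 2030).

17:00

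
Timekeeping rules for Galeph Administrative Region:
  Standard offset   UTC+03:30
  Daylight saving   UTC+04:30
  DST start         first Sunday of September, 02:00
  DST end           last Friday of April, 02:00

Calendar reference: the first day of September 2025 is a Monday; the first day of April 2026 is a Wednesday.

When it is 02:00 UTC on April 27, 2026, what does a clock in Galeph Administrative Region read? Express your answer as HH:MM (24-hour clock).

1 September 2025 is a Monday, so the first Sunday is September 7.
1 April 2026 is a Wednesday, so Fridays fall on 3, 10, 17, 24; the last is April 24.
At the standard offset (UTC+03:30), 02:00 UTC + 3h30m = 05:30 Galeph Administrative Region standard time.
The standard-time date in Galeph Administrative Region, April 27, 2026, does not fall between 7 September 2025 and 24 April 2026, so daylight saving is not in effect and Galeph Administrative Region is at UTC+03:30.
02:00 UTC + 3h30m = 05:30 local.

05:30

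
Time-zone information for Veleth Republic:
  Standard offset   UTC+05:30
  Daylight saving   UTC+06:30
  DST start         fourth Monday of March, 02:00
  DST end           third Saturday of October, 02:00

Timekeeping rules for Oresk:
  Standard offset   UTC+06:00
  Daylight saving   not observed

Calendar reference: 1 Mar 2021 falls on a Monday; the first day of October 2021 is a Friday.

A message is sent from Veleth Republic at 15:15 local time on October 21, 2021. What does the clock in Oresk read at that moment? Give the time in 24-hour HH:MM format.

1 March 2021 is a Monday, so the first Monday is March 1 and the fourth is March 22.
1 October 2021 is a Friday, so the first Saturday is October 2 and the third is October 16.
Daylight saving runs 22 March – 16 October; October 21, 2021 is outside that window, so Veleth Republic is on standard time at UTC+05:30.
15:15 Veleth Republic − 5h30m = 09:45 UTC.
Oresk has no daylight saving, so its offset is UTC+06:00 year-round.
09:45 UTC + 6h = 15:45 Oresk.

15:45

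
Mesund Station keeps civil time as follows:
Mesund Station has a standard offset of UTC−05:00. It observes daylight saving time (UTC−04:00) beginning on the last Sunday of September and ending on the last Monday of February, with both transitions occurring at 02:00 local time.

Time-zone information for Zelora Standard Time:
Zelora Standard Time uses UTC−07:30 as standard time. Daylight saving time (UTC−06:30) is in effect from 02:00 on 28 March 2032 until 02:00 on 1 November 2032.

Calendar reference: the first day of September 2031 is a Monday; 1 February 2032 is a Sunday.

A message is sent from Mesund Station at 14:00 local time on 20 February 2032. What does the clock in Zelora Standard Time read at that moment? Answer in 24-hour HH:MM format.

1 September 2031 is a Monday, so Sundays fall on 7, 14, 21, 28; the last is September 28.
1 February 2032 is a Sunday, so Mondays fall on 2, 9, 16, 23; the last is February 23.
20 February 2032 lies within the daylight-saving period (28 September 2031 – 23 February 2032), so Mesund Station is on daylight time, UTC−04:00.
14:00 Mesund Station + 4h = 18:00 UTC.
At the standard offset (UTC−07:30), 18:00 UTC − 7h30m = 10:30 Zelora Standard Time standard time.
The standard-time date in Zelora Standard Time, 20 February 2032, does not fall between 28 March and 1 November, so daylight saving is not in effect and Zelora Standard Time is at UTC−07:30.
18:00 UTC − 7h30m = 10:30 Zelora Standard Time.

10:30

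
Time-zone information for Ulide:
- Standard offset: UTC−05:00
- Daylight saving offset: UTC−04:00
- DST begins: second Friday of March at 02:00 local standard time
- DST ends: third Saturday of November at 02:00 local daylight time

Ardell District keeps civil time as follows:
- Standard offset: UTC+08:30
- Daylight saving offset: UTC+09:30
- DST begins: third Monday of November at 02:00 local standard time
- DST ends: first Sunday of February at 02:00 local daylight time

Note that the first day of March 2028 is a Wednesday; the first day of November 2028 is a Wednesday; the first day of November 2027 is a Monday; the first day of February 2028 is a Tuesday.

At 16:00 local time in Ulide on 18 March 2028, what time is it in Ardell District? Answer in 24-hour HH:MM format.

04:30

1 March 2028 is a Wednesday, so the first Friday is March 3 and the second is March 10.
1 November 2028 is a Wednesday, so the first Saturday is November 4 and the third is November 18.
18 March 2028 falls between 10 March and 18 November, so daylight saving is in effect and Ulide is at UTC−04:00.
16:00 Ulide + 4h = 20:00 UTC.
1 November 2027 is a Monday, so the first Monday is November 1 and the third is November 15.
1 February 2028 is a Tuesday, so the first Sunday is February 6.
At the standard offset (UTC+08:30), 20:00 UTC + 8h30m = 04:30 Ardell District standard time (rolling into the next day, 19 March 2028).
The standard-time date in Ardell District, 19 March 2028, does not fall between 15 November 2027 and 6 February 2028, so daylight saving is not in effect and Ardell District is at UTC+08:30.
20:00 UTC + 8h30m = 04:30 Ardell District (rolling into the next day, 19 March 2028).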